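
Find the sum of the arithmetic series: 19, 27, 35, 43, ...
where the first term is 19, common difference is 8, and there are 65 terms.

Sₙ = n/2 × (first + last)
Last term = a + (n-1)d = 19 + (65-1)×8 = 531
S_65 = 65/2 × (19 + 531)
S_65 = 65/2 × 550 = 17875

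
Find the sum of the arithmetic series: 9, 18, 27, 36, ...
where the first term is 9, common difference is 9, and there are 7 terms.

Sₙ = n/2 × (first + last)
Last term = a + (n-1)d = 9 + (7-1)×9 = 63
S_7 = 7/2 × (9 + 63)
S_7 = 7/2 × 72 = 252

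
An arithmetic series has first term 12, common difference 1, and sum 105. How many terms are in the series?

Using S = n/2 × [2a + (n-1)d]
105 = n/2 × [2(12) + (n-1)(1)]
105 = n/2 × [24 + 1n - 1]
210 = n × [23 + 1n]
1n² + (23)n - 210 = 0
Discriminant: Δ = (23)² - 4(1)(-210) = 529 + 840 = 1369
√Δ = 37
n = [-(23) + √Δ] / (2·1) = (-23 + 37) / 2 = 14 / 2 = 7
(The negative root is discarded since n must be a positive integer.)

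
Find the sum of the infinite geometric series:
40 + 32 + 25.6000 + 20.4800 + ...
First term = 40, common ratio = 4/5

For |r| < 1, S = a / (1 - r)
S = 40 / (1 - (4/5))
S = 40 / (1/5)
S = 200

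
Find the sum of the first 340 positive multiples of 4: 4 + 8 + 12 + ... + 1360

Factor out 4: = 4(1 + 2 + ... + 340) = 4 × n(n+1)/2
= 4 × 340×341/2
= 4 × 57970
= 231880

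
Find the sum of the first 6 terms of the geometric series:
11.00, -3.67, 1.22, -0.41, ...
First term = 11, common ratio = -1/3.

Sₙ = a(1 - rⁿ) / (1 - r)
S_6 = 11(1 - (-1/3)^6) / (1 - (-1/3))
S_6 = 11(1 - (1/729)) / (4/3)
S_6 = 2002/243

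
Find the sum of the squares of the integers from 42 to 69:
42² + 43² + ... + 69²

Use ∑_{k=1}^{n} k² = n(n+1)(2n+1)/6, then subtract the first 41 terms.
∑_{k=1}^{69} k² = 69×70×139/6 = 111895
∑_{k=1}^{41} k² = 41×42×83/6 = 23821
∑_{k=42}^{69} k² = 111895 - 23821 = 88074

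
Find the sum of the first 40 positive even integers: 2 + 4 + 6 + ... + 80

Sum of first n even numbers = n(n+1)
= 40×41
= 1640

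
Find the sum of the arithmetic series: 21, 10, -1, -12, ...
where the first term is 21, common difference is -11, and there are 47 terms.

Sₙ = n/2 × (first + last)
Last term = a + (n-1)d = 21 + (47-1)×(-11) = -485
S_47 = 47/2 × (21 + (-485))
S_47 = 47/2 × (-464) = -10904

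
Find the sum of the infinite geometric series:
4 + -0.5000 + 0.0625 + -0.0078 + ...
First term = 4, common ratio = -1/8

For |r| < 1, S = a / (1 - r)
S = 4 / (1 - (-1/8))
S = 4 / (9/8)
S = 32/9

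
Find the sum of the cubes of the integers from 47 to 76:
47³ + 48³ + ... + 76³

Use ∑_{k=1}^{n} k³ = [n(n+1)/2]², then subtract the first 46 terms.
∑_{k=1}^{76} k³ = [76×77/2]² = 2926² = 8561476
∑_{k=1}^{46} k³ = [46×47/2]² = 1081² = 1168561
∑_{k=47}^{76} k³ = 8561476 - 1168561 = 7392915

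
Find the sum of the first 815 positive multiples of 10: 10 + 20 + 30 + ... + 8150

Factor out 10: = 10(1 + 2 + ... + 815) = 10 × n(n+1)/2
= 10 × 815×816/2
= 10 × 332520
= 3325200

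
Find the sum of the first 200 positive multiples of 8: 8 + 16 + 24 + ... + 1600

Factor out 8: = 8(1 + 2 + ... + 200) = 8 × n(n+1)/2
= 8 × 200×201/2
= 8 × 20100
= 160800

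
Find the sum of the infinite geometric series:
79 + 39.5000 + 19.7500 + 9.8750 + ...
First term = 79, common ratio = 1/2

For |r| < 1, S = a / (1 - r)
S = 79 / (1 - (1/2))
S = 79 / (1/2)
S = 158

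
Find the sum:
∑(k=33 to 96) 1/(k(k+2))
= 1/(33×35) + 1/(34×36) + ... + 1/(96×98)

Partial fractions: 1/(k(k+2)) = (1/2)[1/k - 1/(k+2)]
Telescoping leaves the first two and last two terms:
= (1/2)[1/33 + 1/34 - 1/97 - 1/98]
= 52264/2666433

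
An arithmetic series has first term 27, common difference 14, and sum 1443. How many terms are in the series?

Using S = n/2 × [2a + (n-1)d]
1443 = n/2 × [2(27) + (n-1)(14)]
1443 = n/2 × [54 + 14n - 14]
2886 = n × [40 + 14n]
14n² + (40)n - 2886 = 0
Discriminant: Δ = (40)² - 4(14)(-2886) = 1600 + 161616 = 163216
√Δ = 404
n = [-(40) + √Δ] / (2·14) = (-40 + 404) / 28 = 364 / 28 = 13
(The negative root is discarded since n must be a positive integer.)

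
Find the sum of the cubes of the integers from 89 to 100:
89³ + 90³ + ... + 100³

Use ∑_{k=1}^{n} k³ = [n(n+1)/2]², then subtract the first 88 terms.
∑_{k=1}^{100} k³ = [100×101/2]² = 5050² = 25502500
∑_{k=1}^{88} k³ = [88×89/2]² = 3916² = 15335056
∑_{k=89}^{100} k³ = 25502500 - 15335056 = 10167444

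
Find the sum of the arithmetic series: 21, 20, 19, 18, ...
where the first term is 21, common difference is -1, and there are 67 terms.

Sₙ = n/2 × (first + last)
Last term = a + (n-1)d = 21 + (67-1)×(-1) = -45
S_67 = 67/2 × (21 + (-45))
S_67 = 67/2 × (-24) = -804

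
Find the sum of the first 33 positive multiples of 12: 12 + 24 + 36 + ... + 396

Factor out 12: = 12(1 + 2 + ... + 33) = 12 × n(n+1)/2
= 12 × 33×34/2
= 12 × 561
= 6732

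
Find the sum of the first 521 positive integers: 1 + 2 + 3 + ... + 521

Formula: ∑k = n(n+1)/2
= 521×522/2
= 271962/2
= 135981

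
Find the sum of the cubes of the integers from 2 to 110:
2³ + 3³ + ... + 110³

Use ∑_{k=1}^{n} k³ = [n(n+1)/2]², then subtract the first 1 terms.
∑_{k=1}^{110} k³ = [110×111/2]² = 6105² = 37271025
∑_{k=1}^{1} k³ = [1×2/2]² = 1² = 1
∑_{k=2}^{110} k³ = 37271025 - 1 = 37271024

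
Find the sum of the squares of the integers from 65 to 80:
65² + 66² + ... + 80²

Use ∑_{k=1}^{n} k² = n(n+1)(2n+1)/6, then subtract the first 64 terms.
∑_{k=1}^{80} k² = 80×81×161/6 = 173880
∑_{k=1}^{64} k² = 64×65×129/6 = 89440
∑_{k=65}^{80} k² = 173880 - 89440 = 84440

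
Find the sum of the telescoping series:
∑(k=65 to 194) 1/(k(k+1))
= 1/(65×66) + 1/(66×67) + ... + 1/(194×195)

Partial fractions: 1/(k(k+1)) = 1/k - 1/(k+1)
The series telescopes:
= (1/65 - 1/66) + (1/66 - 1/67) + ... + (1/194 - 1/195)
= 1/65 - 1/195
= 2/195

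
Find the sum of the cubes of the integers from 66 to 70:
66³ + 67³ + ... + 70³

Use ∑_{k=1}^{n} k³ = [n(n+1)/2]², then subtract the first 65 terms.
∑_{k=1}^{70} k³ = [70×71/2]² = 2485² = 6175225
∑_{k=1}^{65} k³ = [65×66/2]² = 2145² = 4601025
∑_{k=66}^{70} k³ = 6175225 - 4601025 = 1574200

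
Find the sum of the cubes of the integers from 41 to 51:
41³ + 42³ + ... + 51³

Use ∑_{k=1}^{n} k³ = [n(n+1)/2]², then subtract the first 40 terms.
∑_{k=1}^{51} k³ = [51×52/2]² = 1326² = 1758276
∑_{k=1}^{40} k³ = [40×41/2]² = 820² = 672400
∑_{k=41}^{51} k³ = 1758276 - 672400 = 1085876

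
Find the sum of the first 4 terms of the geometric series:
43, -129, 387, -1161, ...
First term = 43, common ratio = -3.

Sₙ = a(1 - rⁿ) / (1 - r)
S_4 = 43(1 - (-3)^4) / (1 - (-3))
S_4 = 43(1 - 81) / (4)
S_4 = -860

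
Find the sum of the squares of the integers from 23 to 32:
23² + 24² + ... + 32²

Use ∑_{k=1}^{n} k² = n(n+1)(2n+1)/6, then subtract the first 22 terms.
∑_{k=1}^{32} k² = 32×33×65/6 = 11440
∑_{k=1}^{22} k² = 22×23×45/6 = 3795
∑_{k=23}^{32} k² = 11440 - 3795 = 7645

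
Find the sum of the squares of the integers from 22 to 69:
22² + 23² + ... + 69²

Use ∑_{k=1}^{n} k² = n(n+1)(2n+1)/6, then subtract the first 21 terms.
∑_{k=1}^{69} k² = 69×70×139/6 = 111895
∑_{k=1}^{21} k² = 21×22×43/6 = 3311
∑_{k=22}^{69} k² = 111895 - 3311 = 108584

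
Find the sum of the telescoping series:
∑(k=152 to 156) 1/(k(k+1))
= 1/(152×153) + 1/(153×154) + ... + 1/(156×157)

Partial fractions: 1/(k(k+1)) = 1/k - 1/(k+1)
The series telescopes:
= (1/152 - 1/153) + (1/153 - 1/154) + ... + (1/156 - 1/157)
= 1/152 - 1/157
= 5/23864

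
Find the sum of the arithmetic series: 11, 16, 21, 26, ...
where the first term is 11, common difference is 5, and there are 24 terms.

Sₙ = n/2 × (first + last)
Last term = a + (n-1)d = 11 + (24-1)×5 = 126
S_24 = 24/2 × (11 + 126)
S_24 = 24/2 × 137 = 1644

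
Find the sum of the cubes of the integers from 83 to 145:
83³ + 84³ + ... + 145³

Use ∑_{k=1}^{n} k³ = [n(n+1)/2]², then subtract the first 82 terms.
∑_{k=1}^{145} k³ = [145×146/2]² = 10585² = 112042225
∑_{k=1}^{82} k³ = [82×83/2]² = 3403² = 11580409
∑_{k=83}^{145} k³ = 112042225 - 11580409 = 100461816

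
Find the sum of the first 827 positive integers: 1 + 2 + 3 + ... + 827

Formula: ∑k = n(n+1)/2
= 827×828/2
= 684756/2
= 342378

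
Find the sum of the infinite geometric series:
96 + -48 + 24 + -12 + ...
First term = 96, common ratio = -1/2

For |r| < 1, S = a / (1 - r)
S = 96 / (1 - (-1/2))
S = 96 / (3/2)
S = 64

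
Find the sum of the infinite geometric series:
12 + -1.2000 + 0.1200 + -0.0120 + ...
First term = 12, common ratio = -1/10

For |r| < 1, S = a / (1 - r)
S = 12 / (1 - (-1/10))
S = 12 / (11/10)
S = 120/11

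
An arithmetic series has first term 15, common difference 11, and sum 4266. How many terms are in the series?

Using S = n/2 × [2a + (n-1)d]
4266 = n/2 × [2(15) + (n-1)(11)]
4266 = n/2 × [30 + 11n - 11]
8532 = n × [19 + 11n]
11n² + (19)n - 8532 = 0
Discriminant: Δ = (19)² - 4(11)(-8532) = 361 + 375408 = 375769
√Δ = 613
n = [-(19) + √Δ] / (2·11) = (-19 + 613) / 22 = 594 / 22 = 27
(The negative root is discarded since n must be a positive integer.)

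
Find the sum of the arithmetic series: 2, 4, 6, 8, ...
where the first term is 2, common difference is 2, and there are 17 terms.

Sₙ = n/2 × (first + last)
Last term = a + (n-1)d = 2 + (17-1)×2 = 34
S_17 = 17/2 × (2 + 34)
S_17 = 17/2 × 36 = 306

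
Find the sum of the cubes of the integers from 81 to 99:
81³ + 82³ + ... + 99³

Use ∑_{k=1}^{n} k³ = [n(n+1)/2]², then subtract the first 80 terms.
∑_{k=1}^{99} k³ = [99×100/2]² = 4950² = 24502500
∑_{k=1}^{80} k³ = [80×81/2]² = 3240² = 10497600
∑_{k=81}^{99} k³ = 24502500 - 10497600 = 14004900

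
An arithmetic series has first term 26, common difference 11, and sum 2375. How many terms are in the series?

Using S = n/2 × [2a + (n-1)d]
2375 = n/2 × [2(26) + (n-1)(11)]
2375 = n/2 × [52 + 11n - 11]
4750 = n × [41 + 11n]
11n² + (41)n - 4750 = 0
Discriminant: Δ = (41)² - 4(11)(-4750) = 1681 + 209000 = 210681
√Δ = 459
n = [-(41) + √Δ] / (2·11) = (-41 + 459) / 22 = 418 / 22 = 19
(The negative root is discarded since n must be a positive integer.)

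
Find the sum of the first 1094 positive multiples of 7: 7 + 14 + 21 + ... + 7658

Factor out 7: = 7(1 + 2 + ... + 1094) = 7 × n(n+1)/2
= 7 × 1094×1095/2
= 7 × 598965
= 4192755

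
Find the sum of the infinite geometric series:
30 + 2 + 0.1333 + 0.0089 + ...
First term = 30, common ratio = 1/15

For |r| < 1, S = a / (1 - r)
S = 30 / (1 - (1/15))
S = 30 / (14/15)
S = 225/7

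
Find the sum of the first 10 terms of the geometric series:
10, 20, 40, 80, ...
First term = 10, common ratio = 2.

Sₙ = a(1 - rⁿ) / (1 - r)
S_10 = 10(1 - 2^10) / (1 - 2)
S_10 = 10(1 - 1024) / (-1)
S_10 = 10230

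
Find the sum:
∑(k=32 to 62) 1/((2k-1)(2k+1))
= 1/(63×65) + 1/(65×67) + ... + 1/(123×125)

Partial fractions: 1/((2k-1)(2k+1)) = (1/2)[1/(2k-1) - 1/(2k+1)]
The series telescopes:
= (1/2)[1/63 - 1/125]
= 31/7875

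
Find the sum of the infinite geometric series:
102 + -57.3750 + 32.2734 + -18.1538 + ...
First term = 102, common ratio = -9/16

For |r| < 1, S = a / (1 - r)
S = 102 / (1 - (-9/16))
S = 102 / (25/16)
S = 1632/25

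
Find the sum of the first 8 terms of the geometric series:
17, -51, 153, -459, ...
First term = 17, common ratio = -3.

Sₙ = a(1 - rⁿ) / (1 - r)
S_8 = 17(1 - (-3)^8) / (1 - (-3))
S_8 = 17(1 - 6561) / (4)
S_8 = -27880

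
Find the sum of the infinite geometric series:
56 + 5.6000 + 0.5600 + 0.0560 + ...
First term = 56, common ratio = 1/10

For |r| < 1, S = a / (1 - r)
S = 56 / (1 - (1/10))
S = 56 / (9/10)
S = 560/9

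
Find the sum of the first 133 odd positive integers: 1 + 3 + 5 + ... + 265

Sum of first n odd numbers = n²
= 133²
= 17689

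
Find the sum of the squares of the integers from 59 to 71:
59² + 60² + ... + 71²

Use ∑_{k=1}^{n} k² = n(n+1)(2n+1)/6, then subtract the first 58 terms.
∑_{k=1}^{71} k² = 71×72×143/6 = 121836
∑_{k=1}^{58} k² = 58×59×117/6 = 66729
∑_{k=59}^{71} k² = 121836 - 66729 = 55107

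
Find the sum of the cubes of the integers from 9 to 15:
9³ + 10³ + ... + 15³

Use ∑_{k=1}^{n} k³ = [n(n+1)/2]², then subtract the first 8 terms.
∑_{k=1}^{15} k³ = [15×16/2]² = 120² = 14400
∑_{k=1}^{8} k³ = [8×9/2]² = 36² = 1296
∑_{k=9}^{15} k³ = 14400 - 1296 = 13104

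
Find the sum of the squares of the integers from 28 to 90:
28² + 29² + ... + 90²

Use ∑_{k=1}^{n} k² = n(n+1)(2n+1)/6, then subtract the first 27 terms.
∑_{k=1}^{90} k² = 90×91×181/6 = 247065
∑_{k=1}^{27} k² = 27×28×55/6 = 6930
∑_{k=28}^{90} k² = 247065 - 6930 = 240135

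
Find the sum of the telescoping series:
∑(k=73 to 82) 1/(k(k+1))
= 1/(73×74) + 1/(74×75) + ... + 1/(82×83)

Partial fractions: 1/(k(k+1)) = 1/k - 1/(k+1)
The series telescopes:
= (1/73 - 1/74) + (1/74 - 1/75) + ... + (1/82 - 1/83)
= 1/73 - 1/83
= 10/6059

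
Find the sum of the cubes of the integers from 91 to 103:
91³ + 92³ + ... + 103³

Use ∑_{k=1}^{n} k³ = [n(n+1)/2]², then subtract the first 90 terms.
∑_{k=1}^{103} k³ = [103×104/2]² = 5356² = 28686736
∑_{k=1}^{90} k³ = [90×91/2]² = 4095² = 16769025
∑_{k=91}^{103} k³ = 28686736 - 16769025 = 11917711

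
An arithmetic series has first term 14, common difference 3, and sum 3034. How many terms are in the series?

Using S = n/2 × [2a + (n-1)d]
3034 = n/2 × [2(14) + (n-1)(3)]
3034 = n/2 × [28 + 3n - 3]
6068 = n × [25 + 3n]
3n² + (25)n - 6068 = 0
Discriminant: Δ = (25)² - 4(3)(-6068) = 625 + 72816 = 73441
√Δ = 271
n = [-(25) + √Δ] / (2·3) = (-25 + 271) / 6 = 246 / 6 = 41
(The negative root is discarded since n must be a positive integer.)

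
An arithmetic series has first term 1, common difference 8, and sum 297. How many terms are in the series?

Using S = n/2 × [2a + (n-1)d]
297 = n/2 × [2(1) + (n-1)(8)]
297 = n/2 × [2 + 8n - 8]
594 = n × [-6 + 8n]
8n² + (-6)n - 594 = 0
Discriminant: Δ = (-6)² - 4(8)(-594) = 36 + 19008 = 19044
√Δ = 138
n = [-(-6) + √Δ] / (2·8) = (6 + 138) / 16 = 144 / 16 = 9
(The negative root is discarded since n must be a positive integer.)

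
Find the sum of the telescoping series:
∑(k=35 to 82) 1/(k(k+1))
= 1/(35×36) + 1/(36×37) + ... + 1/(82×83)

Partial fractions: 1/(k(k+1)) = 1/k - 1/(k+1)
The series telescopes:
= (1/35 - 1/36) + (1/36 - 1/37) + ... + (1/82 - 1/83)
= 1/35 - 1/83
= 48/2905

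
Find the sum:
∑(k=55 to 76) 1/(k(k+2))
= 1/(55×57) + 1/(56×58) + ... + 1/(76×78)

Partial fractions: 1/(k(k+2)) = (1/2)[1/k - 1/(k+2)]
Telescoping leaves the first two and last two terms:
= (1/2)[1/55 + 1/56 - 1/77 - 1/78]
= 1229/240240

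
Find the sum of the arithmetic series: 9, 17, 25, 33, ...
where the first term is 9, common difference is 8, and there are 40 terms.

Sₙ = n/2 × (first + last)
Last term = a + (n-1)d = 9 + (40-1)×8 = 321
S_40 = 40/2 × (9 + 321)
S_40 = 40/2 × 330 = 6600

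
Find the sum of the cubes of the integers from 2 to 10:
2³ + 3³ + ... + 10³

Use ∑_{k=1}^{n} k³ = [n(n+1)/2]², then subtract the first 1 terms.
∑_{k=1}^{10} k³ = [10×11/2]² = 55² = 3025
∑_{k=1}^{1} k³ = [1×2/2]² = 1² = 1
∑_{k=2}^{10} k³ = 3025 - 1 = 3024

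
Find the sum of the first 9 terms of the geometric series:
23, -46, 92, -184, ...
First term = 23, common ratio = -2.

Sₙ = a(1 - rⁿ) / (1 - r)
S_9 = 23(1 - (-2)^9) / (1 - (-2))
S_9 = 23(1 - (-512)) / (3)
S_9 = 3933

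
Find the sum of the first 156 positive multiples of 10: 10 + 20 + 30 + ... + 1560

Factor out 10: = 10(1 + 2 + ... + 156) = 10 × n(n+1)/2
= 10 × 156×157/2
= 10 × 12246
= 122460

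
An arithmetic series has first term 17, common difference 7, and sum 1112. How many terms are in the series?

Using S = n/2 × [2a + (n-1)d]
1112 = n/2 × [2(17) + (n-1)(7)]
1112 = n/2 × [34 + 7n - 7]
2224 = n × [27 + 7n]
7n² + (27)n - 2224 = 0
Discriminant: Δ = (27)² - 4(7)(-2224) = 729 + 62272 = 63001
√Δ = 251
n = [-(27) + √Δ] / (2·7) = (-27 + 251) / 14 = 224 / 14 = 16
(The negative root is discarded since n must be a positive integer.)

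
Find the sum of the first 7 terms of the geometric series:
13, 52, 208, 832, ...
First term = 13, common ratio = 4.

Sₙ = a(1 - rⁿ) / (1 - r)
S_7 = 13(1 - 4^7) / (1 - 4)
S_7 = 13(1 - 16384) / (-3)
S_7 = 70993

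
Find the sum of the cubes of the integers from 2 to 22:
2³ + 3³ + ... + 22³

Use ∑_{k=1}^{n} k³ = [n(n+1)/2]², then subtract the first 1 terms.
∑_{k=1}^{22} k³ = [22×23/2]² = 253² = 64009
∑_{k=1}^{1} k³ = [1×2/2]² = 1² = 1
∑_{k=2}^{22} k³ = 64009 - 1 = 64008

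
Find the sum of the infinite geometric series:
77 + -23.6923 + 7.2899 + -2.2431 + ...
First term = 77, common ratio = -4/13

For |r| < 1, S = a / (1 - r)
S = 77 / (1 - (-4/13))
S = 77 / (17/13)
S = 1001/17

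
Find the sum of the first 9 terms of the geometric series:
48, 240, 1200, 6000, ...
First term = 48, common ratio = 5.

Sₙ = a(1 - rⁿ) / (1 - r)
S_9 = 48(1 - 5^9) / (1 - 5)
S_9 = 48(1 - 1953125) / (-4)
S_9 = 23437488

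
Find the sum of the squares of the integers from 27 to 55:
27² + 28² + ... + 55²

Use ∑_{k=1}^{n} k² = n(n+1)(2n+1)/6, then subtract the first 26 terms.
∑_{k=1}^{55} k² = 55×56×111/6 = 56980
∑_{k=1}^{26} k² = 26×27×53/6 = 6201
∑_{k=27}^{55} k² = 56980 - 6201 = 50779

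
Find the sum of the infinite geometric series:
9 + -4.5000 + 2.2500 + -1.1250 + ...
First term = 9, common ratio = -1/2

For |r| < 1, S = a / (1 - r)
S = 9 / (1 - (-1/2))
S = 9 / (3/2)
S = 6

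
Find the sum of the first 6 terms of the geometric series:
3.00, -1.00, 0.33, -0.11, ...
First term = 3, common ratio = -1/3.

Sₙ = a(1 - rⁿ) / (1 - r)
S_6 = 3(1 - (-1/3)^6) / (1 - (-1/3))
S_6 = 3(1 - (1/729)) / (4/3)
S_6 = 182/81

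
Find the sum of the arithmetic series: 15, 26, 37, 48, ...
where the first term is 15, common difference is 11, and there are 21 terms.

Sₙ = n/2 × (first + last)
Last term = a + (n-1)d = 15 + (21-1)×11 = 235
S_21 = 21/2 × (15 + 235)
S_21 = 21/2 × 250 = 2625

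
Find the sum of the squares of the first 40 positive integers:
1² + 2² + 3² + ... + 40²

Formula: ∑k² = n(n+1)(2n+1)/6
= 40×41×81/6
= 132840/6
= 22140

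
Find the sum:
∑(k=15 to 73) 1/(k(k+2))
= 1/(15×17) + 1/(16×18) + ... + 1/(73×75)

Partial fractions: 1/(k(k+2)) = (1/2)[1/k - 1/(k+2)]
Telescoping leaves the first two and last two terms:
= (1/2)[1/15 + 1/16 - 1/74 - 1/75]
= 4543/88800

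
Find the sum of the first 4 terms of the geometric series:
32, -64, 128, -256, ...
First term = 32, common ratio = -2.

Sₙ = a(1 - rⁿ) / (1 - r)
S_4 = 32(1 - (-2)^4) / (1 - (-2))
S_4 = 32(1 - 16) / (3)
S_4 = -160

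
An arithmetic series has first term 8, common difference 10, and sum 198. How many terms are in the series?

Using S = n/2 × [2a + (n-1)d]
198 = n/2 × [2(8) + (n-1)(10)]
198 = n/2 × [16 + 10n - 10]
396 = n × [6 + 10n]
10n² + (6)n - 396 = 0
Discriminant: Δ = (6)² - 4(10)(-396) = 36 + 15840 = 15876
√Δ = 126
n = [-(6) + √Δ] / (2·10) = (-6 + 126) / 20 = 120 / 20 = 6
(The negative root is discarded since n must be a positive integer.)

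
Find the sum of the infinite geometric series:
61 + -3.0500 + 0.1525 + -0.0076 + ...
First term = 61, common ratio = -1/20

For |r| < 1, S = a / (1 - r)
S = 61 / (1 - (-1/20))
S = 61 / (21/20)
S = 1220/21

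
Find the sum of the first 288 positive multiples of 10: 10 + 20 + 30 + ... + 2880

Factor out 10: = 10(1 + 2 + ... + 288) = 10 × n(n+1)/2
= 10 × 288×289/2
= 10 × 41616
= 416160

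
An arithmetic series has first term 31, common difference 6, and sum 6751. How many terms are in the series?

Using S = n/2 × [2a + (n-1)d]
6751 = n/2 × [2(31) + (n-1)(6)]
6751 = n/2 × [62 + 6n - 6]
13502 = n × [56 + 6n]
6n² + (56)n - 13502 = 0
Discriminant: Δ = (56)² - 4(6)(-13502) = 3136 + 324048 = 327184
√Δ = 572
n = [-(56) + √Δ] / (2·6) = (-56 + 572) / 12 = 516 / 12 = 43
(The negative root is discarded since n must be a positive integer.)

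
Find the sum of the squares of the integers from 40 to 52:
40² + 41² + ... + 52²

Use ∑_{k=1}^{n} k² = n(n+1)(2n+1)/6, then subtract the first 39 terms.
∑_{k=1}^{52} k² = 52×53×105/6 = 48230
∑_{k=1}^{39} k² = 39×40×79/6 = 20540
∑_{k=40}^{52} k² = 48230 - 20540 = 27690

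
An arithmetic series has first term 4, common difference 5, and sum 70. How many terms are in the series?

Using S = n/2 × [2a + (n-1)d]
70 = n/2 × [2(4) + (n-1)(5)]
70 = n/2 × [8 + 5n - 5]
140 = n × [3 + 5n]
5n² + (3)n - 140 = 0
Discriminant: Δ = (3)² - 4(5)(-140) = 9 + 2800 = 2809
√Δ = 53
n = [-(3) + √Δ] / (2·5) = (-3 + 53) / 10 = 50 / 10 = 5
(The negative root is discarded since n must be a positive integer.)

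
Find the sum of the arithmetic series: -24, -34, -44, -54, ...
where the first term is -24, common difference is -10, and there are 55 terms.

Sₙ = n/2 × (first + last)
Last term = a + (n-1)d = -24 + (55-1)×(-10) = -564
S_55 = 55/2 × (-24 + (-564))
S_55 = 55/2 × (-588) = -16170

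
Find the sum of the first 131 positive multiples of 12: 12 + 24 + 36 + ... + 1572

Factor out 12: = 12(1 + 2 + ... + 131) = 12 × n(n+1)/2
= 12 × 131×132/2
= 12 × 8646
= 103752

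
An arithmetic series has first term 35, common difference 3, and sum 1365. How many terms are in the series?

Using S = n/2 × [2a + (n-1)d]
1365 = n/2 × [2(35) + (n-1)(3)]
1365 = n/2 × [70 + 3n - 3]
2730 = n × [67 + 3n]
3n² + (67)n - 2730 = 0
Discriminant: Δ = (67)² - 4(3)(-2730) = 4489 + 32760 = 37249
√Δ = 193
n = [-(67) + √Δ] / (2·3) = (-67 + 193) / 6 = 126 / 6 = 21
(The negative root is discarded since n must be a positive integer.)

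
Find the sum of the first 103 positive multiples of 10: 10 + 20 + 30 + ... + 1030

Factor out 10: = 10(1 + 2 + ... + 103) = 10 × n(n+1)/2
= 10 × 103×104/2
= 10 × 5356
= 53560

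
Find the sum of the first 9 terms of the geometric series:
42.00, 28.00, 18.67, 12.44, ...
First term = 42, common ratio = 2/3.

Sₙ = a(1 - rⁿ) / (1 - r)
S_9 = 42(1 - (2/3)^9) / (1 - (2/3))
S_9 = 42(1 - (512/19683)) / (1/3)
S_9 = 268394/2187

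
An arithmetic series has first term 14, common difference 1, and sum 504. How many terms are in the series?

Using S = n/2 × [2a + (n-1)d]
504 = n/2 × [2(14) + (n-1)(1)]
504 = n/2 × [28 + 1n - 1]
1008 = n × [27 + 1n]
1n² + (27)n - 1008 = 0
Discriminant: Δ = (27)² - 4(1)(-1008) = 729 + 4032 = 4761
√Δ = 69
n = [-(27) + √Δ] / (2·1) = (-27 + 69) / 2 = 42 / 2 = 21
(The negative root is discarded since n must be a positive integer.)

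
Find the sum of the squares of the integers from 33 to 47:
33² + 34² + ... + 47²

Use ∑_{k=1}^{n} k² = n(n+1)(2n+1)/6, then subtract the first 32 terms.
∑_{k=1}^{47} k² = 47×48×95/6 = 35720
∑_{k=1}^{32} k² = 32×33×65/6 = 11440
∑_{k=33}^{47} k² = 35720 - 11440 = 24280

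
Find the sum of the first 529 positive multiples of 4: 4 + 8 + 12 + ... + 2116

Factor out 4: = 4(1 + 2 + ... + 529) = 4 × n(n+1)/2
= 4 × 529×530/2
= 4 × 140185
= 560740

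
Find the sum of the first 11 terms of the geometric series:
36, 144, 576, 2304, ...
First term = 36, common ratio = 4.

Sₙ = a(1 - rⁿ) / (1 - r)
S_11 = 36(1 - 4^11) / (1 - 4)
S_11 = 36(1 - 4194304) / (-3)
S_11 = 50331636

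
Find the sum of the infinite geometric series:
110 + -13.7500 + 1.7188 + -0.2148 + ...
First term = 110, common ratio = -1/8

For |r| < 1, S = a / (1 - r)
S = 110 / (1 - (-1/8))
S = 110 / (9/8)
S = 880/9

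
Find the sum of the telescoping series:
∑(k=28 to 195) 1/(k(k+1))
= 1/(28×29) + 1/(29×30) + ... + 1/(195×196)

Partial fractions: 1/(k(k+1)) = 1/k - 1/(k+1)
The series telescopes:
= (1/28 - 1/29) + (1/29 - 1/30) + ... + (1/195 - 1/196)
= 1/28 - 1/196
= 3/98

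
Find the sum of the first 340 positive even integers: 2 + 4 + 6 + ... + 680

Sum of first n even numbers = n(n+1)
= 340×341
= 115940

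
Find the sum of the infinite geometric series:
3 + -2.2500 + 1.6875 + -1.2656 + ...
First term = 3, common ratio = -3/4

For |r| < 1, S = a / (1 - r)
S = 3 / (1 - (-3/4))
S = 3 / (7/4)
S = 12/7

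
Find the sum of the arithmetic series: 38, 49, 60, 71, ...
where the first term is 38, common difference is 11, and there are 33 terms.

Sₙ = n/2 × (first + last)
Last term = a + (n-1)d = 38 + (33-1)×11 = 390
S_33 = 33/2 × (38 + 390)
S_33 = 33/2 × 428 = 7062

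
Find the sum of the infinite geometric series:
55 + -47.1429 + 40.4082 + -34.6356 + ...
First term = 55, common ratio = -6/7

For |r| < 1, S = a / (1 - r)
S = 55 / (1 - (-6/7))
S = 55 / (13/7)
S = 385/13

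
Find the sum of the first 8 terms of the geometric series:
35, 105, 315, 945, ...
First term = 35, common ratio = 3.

Sₙ = a(1 - rⁿ) / (1 - r)
S_8 = 35(1 - 3^8) / (1 - 3)
S_8 = 35(1 - 6561) / (-2)
S_8 = 114800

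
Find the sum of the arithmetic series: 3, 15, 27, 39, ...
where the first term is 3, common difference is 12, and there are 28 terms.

Sₙ = n/2 × (first + last)
Last term = a + (n-1)d = 3 + (28-1)×12 = 327
S_28 = 28/2 × (3 + 327)
S_28 = 28/2 × 330 = 4620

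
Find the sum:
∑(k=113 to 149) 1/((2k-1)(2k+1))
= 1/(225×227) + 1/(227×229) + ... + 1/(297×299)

Partial fractions: 1/((2k-1)(2k+1)) = (1/2)[1/(2k-1) - 1/(2k+1)]
The series telescopes:
= (1/2)[1/225 - 1/299]
= 37/67275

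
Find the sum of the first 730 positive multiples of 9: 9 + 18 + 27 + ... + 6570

Factor out 9: = 9(1 + 2 + ... + 730) = 9 × n(n+1)/2
= 9 × 730×731/2
= 9 × 266815
= 2401335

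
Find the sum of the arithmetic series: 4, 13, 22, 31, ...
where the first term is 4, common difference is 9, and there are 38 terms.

Sₙ = n/2 × (first + last)
Last term = a + (n-1)d = 4 + (38-1)×9 = 337
S_38 = 38/2 × (4 + 337)
S_38 = 38/2 × 341 = 6479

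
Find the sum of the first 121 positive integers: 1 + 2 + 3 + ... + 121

Formula: ∑k = n(n+1)/2
= 121×122/2
= 14762/2
= 7381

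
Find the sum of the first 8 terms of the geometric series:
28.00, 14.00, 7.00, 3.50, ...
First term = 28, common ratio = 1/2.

Sₙ = a(1 - rⁿ) / (1 - r)
S_8 = 28(1 - (1/2)^8) / (1 - (1/2))
S_8 = 28(1 - (1/256)) / (1/2)
S_8 = 1785/32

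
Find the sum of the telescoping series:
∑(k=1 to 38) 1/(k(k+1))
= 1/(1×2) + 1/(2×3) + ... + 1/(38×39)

Partial fractions: 1/(k(k+1)) = 1/k - 1/(k+1)
The series telescopes:
= (1/1 - 1/2) + (1/2 - 1/3) + ... + (1/38 - 1/39)
= 1/1 - 1/39
= 38/39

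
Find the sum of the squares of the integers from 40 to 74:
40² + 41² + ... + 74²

Use ∑_{k=1}^{n} k² = n(n+1)(2n+1)/6, then subtract the first 39 terms.
∑_{k=1}^{74} k² = 74×75×149/6 = 137825
∑_{k=1}^{39} k² = 39×40×79/6 = 20540
∑_{k=40}^{74} k² = 137825 - 20540 = 117285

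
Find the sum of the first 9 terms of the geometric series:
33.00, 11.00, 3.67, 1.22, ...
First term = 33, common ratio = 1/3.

Sₙ = a(1 - rⁿ) / (1 - r)
S_9 = 33(1 - (1/3)^9) / (1 - (1/3))
S_9 = 33(1 - (1/19683)) / (2/3)
S_9 = 108251/2187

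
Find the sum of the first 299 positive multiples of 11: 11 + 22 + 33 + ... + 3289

Factor out 11: = 11(1 + 2 + ... + 299) = 11 × n(n+1)/2
= 11 × 299×300/2
= 11 × 44850
= 493350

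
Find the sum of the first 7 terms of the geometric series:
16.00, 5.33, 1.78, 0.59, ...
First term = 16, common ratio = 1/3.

Sₙ = a(1 - rⁿ) / (1 - r)
S_7 = 16(1 - (1/3)^7) / (1 - (1/3))
S_7 = 16(1 - (1/2187)) / (2/3)
S_7 = 17488/729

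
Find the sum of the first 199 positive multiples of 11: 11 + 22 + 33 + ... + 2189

Factor out 11: = 11(1 + 2 + ... + 199) = 11 × n(n+1)/2
= 11 × 199×200/2
= 11 × 19900
= 218900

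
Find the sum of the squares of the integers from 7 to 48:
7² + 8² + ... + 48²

Use ∑_{k=1}^{n} k² = n(n+1)(2n+1)/6, then subtract the first 6 terms.
∑_{k=1}^{48} k² = 48×49×97/6 = 38024
∑_{k=1}^{6} k² = 6×7×13/6 = 91
∑_{k=7}^{48} k² = 38024 - 91 = 37933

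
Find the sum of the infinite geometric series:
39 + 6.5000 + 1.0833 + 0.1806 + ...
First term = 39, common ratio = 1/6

For |r| < 1, S = a / (1 - r)
S = 39 / (1 - (1/6))
S = 39 / (5/6)
S = 234/5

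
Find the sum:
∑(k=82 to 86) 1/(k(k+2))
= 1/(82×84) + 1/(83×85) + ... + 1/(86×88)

Partial fractions: 1/(k(k+2)) = (1/2)[1/k - 1/(k+2)]
Telescoping leaves the first two and last two terms:
= (1/2)[1/82 + 1/83 - 1/87 - 1/88]
= 36095/52106736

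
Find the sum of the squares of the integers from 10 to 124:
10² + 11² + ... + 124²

Use ∑_{k=1}^{n} k² = n(n+1)(2n+1)/6, then subtract the first 9 terms.
∑_{k=1}^{124} k² = 124×125×249/6 = 643250
∑_{k=1}^{9} k² = 9×10×19/6 = 285
∑_{k=10}^{124} k² = 643250 - 285 = 642965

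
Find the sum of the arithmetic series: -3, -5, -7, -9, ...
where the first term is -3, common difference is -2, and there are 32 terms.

Sₙ = n/2 × (first + last)
Last term = a + (n-1)d = -3 + (32-1)×(-2) = -65
S_32 = 32/2 × (-3 + (-65))
S_32 = 32/2 × (-68) = -1088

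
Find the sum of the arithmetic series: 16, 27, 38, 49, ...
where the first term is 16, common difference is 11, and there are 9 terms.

Sₙ = n/2 × (first + last)
Last term = a + (n-1)d = 16 + (9-1)×11 = 104
S_9 = 9/2 × (16 + 104)
S_9 = 9/2 × 120 = 540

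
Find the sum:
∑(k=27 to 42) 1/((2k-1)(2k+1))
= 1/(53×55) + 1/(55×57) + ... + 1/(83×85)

Partial fractions: 1/((2k-1)(2k+1)) = (1/2)[1/(2k-1) - 1/(2k+1)]
The series telescopes:
= (1/2)[1/53 - 1/85]
= 16/4505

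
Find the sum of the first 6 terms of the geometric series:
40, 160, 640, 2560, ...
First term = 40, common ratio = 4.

Sₙ = a(1 - rⁿ) / (1 - r)
S_6 = 40(1 - 4^6) / (1 - 4)
S_6 = 40(1 - 4096) / (-3)
S_6 = 54600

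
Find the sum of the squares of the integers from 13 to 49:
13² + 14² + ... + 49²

Use ∑_{k=1}^{n} k² = n(n+1)(2n+1)/6, then subtract the first 12 terms.
∑_{k=1}^{49} k² = 49×50×99/6 = 40425
∑_{k=1}^{12} k² = 12×13×25/6 = 650
∑_{k=13}^{49} k² = 40425 - 650 = 39775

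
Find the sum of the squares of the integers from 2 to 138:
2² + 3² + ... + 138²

Use ∑_{k=1}^{n} k² = n(n+1)(2n+1)/6, then subtract the first 1 terms.
∑_{k=1}^{138} k² = 138×139×277/6 = 885569
∑_{k=1}^{1} k² = 1×2×3/6 = 1
∑_{k=2}^{138} k² = 885569 - 1 = 885568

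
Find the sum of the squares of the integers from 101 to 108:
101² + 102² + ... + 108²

Use ∑_{k=1}^{n} k² = n(n+1)(2n+1)/6, then subtract the first 100 terms.
∑_{k=1}^{108} k² = 108×109×217/6 = 425754
∑_{k=1}^{100} k² = 100×101×201/6 = 338350
∑_{k=101}^{108} k² = 425754 - 338350 = 87404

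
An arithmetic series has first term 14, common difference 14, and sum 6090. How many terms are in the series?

Using S = n/2 × [2a + (n-1)d]
6090 = n/2 × [2(14) + (n-1)(14)]
6090 = n/2 × [28 + 14n - 14]
12180 = n × [14 + 14n]
14n² + (14)n - 12180 = 0
Discriminant: Δ = (14)² - 4(14)(-12180) = 196 + 682080 = 682276
√Δ = 826
n = [-(14) + √Δ] / (2·14) = (-14 + 826) / 28 = 812 / 28 = 29
(The negative root is discarded since n must be a positive integer.)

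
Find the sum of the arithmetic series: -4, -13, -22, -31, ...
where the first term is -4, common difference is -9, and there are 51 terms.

Sₙ = n/2 × (first + last)
Last term = a + (n-1)d = -4 + (51-1)×(-9) = -454
S_51 = 51/2 × (-4 + (-454))
S_51 = 51/2 × (-458) = -11679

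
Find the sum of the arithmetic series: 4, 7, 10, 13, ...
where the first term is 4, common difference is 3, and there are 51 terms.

Sₙ = n/2 × (first + last)
Last term = a + (n-1)d = 4 + (51-1)×3 = 154
S_51 = 51/2 × (4 + 154)
S_51 = 51/2 × 158 = 4029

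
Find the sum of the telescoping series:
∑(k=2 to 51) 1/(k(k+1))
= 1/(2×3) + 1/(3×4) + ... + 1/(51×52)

Partial fractions: 1/(k(k+1)) = 1/k - 1/(k+1)
The series telescopes:
= (1/2 - 1/3) + (1/3 - 1/4) + ... + (1/51 - 1/52)
= 1/2 - 1/52
= 25/52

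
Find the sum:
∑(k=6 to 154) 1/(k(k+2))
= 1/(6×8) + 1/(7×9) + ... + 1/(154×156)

Partial fractions: 1/(k(k+2)) = (1/2)[1/k - 1/(k+2)]
Telescoping leaves the first two and last two terms:
= (1/2)[1/6 + 1/7 - 1/155 - 1/156]
= 50213/338520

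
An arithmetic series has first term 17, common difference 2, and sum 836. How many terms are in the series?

Using S = n/2 × [2a + (n-1)d]
836 = n/2 × [2(17) + (n-1)(2)]
836 = n/2 × [34 + 2n - 2]
1672 = n × [32 + 2n]
2n² + (32)n - 1672 = 0
Discriminant: Δ = (32)² - 4(2)(-1672) = 1024 + 13376 = 14400
√Δ = 120
n = [-(32) + √Δ] / (2·2) = (-32 + 120) / 4 = 88 / 4 = 22
(The negative root is discarded since n must be a positive integer.)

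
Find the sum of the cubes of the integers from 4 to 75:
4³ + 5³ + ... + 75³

Use ∑_{k=1}^{n} k³ = [n(n+1)/2]², then subtract the first 3 terms.
∑_{k=1}^{75} k³ = [75×76/2]² = 2850² = 8122500
∑_{k=1}^{3} k³ = [3×4/2]² = 6² = 36
∑_{k=4}^{75} k³ = 8122500 - 36 = 8122464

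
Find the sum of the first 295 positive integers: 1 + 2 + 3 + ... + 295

Formula: ∑k = n(n+1)/2
= 295×296/2
= 87320/2
= 43660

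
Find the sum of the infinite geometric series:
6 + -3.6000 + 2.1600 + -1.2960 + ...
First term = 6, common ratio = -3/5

For |r| < 1, S = a / (1 - r)
S = 6 / (1 - (-3/5))
S = 6 / (8/5)
S = 15/4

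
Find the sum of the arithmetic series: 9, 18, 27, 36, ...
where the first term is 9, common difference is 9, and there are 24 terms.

Sₙ = n/2 × (first + last)
Last term = a + (n-1)d = 9 + (24-1)×9 = 216
S_24 = 24/2 × (9 + 216)
S_24 = 24/2 × 225 = 2700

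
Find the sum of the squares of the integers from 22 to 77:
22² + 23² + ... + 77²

Use ∑_{k=1}^{n} k² = n(n+1)(2n+1)/6, then subtract the first 21 terms.
∑_{k=1}^{77} k² = 77×78×155/6 = 155155
∑_{k=1}^{21} k² = 21×22×43/6 = 3311
∑_{k=22}^{77} k² = 155155 - 3311 = 151844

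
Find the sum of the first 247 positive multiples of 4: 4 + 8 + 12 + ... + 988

Factor out 4: = 4(1 + 2 + ... + 247) = 4 × n(n+1)/2
= 4 × 247×248/2
= 4 × 30628
= 122512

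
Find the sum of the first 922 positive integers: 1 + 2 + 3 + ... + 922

Formula: ∑k = n(n+1)/2
= 922×923/2
= 851006/2
= 425503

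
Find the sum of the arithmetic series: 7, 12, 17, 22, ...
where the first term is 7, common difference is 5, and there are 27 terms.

Sₙ = n/2 × (first + last)
Last term = a + (n-1)d = 7 + (27-1)×5 = 137
S_27 = 27/2 × (7 + 137)
S_27 = 27/2 × 144 = 1944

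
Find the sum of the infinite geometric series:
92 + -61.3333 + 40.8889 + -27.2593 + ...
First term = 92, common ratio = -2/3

For |r| < 1, S = a / (1 - r)
S = 92 / (1 - (-2/3))
S = 92 / (5/3)
S = 276/5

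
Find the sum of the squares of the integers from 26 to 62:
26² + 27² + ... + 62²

Use ∑_{k=1}^{n} k² = n(n+1)(2n+1)/6, then subtract the first 25 terms.
∑_{k=1}^{62} k² = 62×63×125/6 = 81375
∑_{k=1}^{25} k² = 25×26×51/6 = 5525
∑_{k=26}^{62} k² = 81375 - 5525 = 75850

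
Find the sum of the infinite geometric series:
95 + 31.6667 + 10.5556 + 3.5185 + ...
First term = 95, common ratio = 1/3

For |r| < 1, S = a / (1 - r)
S = 95 / (1 - (1/3))
S = 95 / (2/3)
S = 285/2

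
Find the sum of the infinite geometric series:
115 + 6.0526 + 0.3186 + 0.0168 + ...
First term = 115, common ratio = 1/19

For |r| < 1, S = a / (1 - r)
S = 115 / (1 - (1/19))
S = 115 / (18/19)
S = 2185/18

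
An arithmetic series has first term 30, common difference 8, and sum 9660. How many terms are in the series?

Using S = n/2 × [2a + (n-1)d]
9660 = n/2 × [2(30) + (n-1)(8)]
9660 = n/2 × [60 + 8n - 8]
19320 = n × [52 + 8n]
8n² + (52)n - 19320 = 0
Discriminant: Δ = (52)² - 4(8)(-19320) = 2704 + 618240 = 620944
√Δ = 788
n = [-(52) + √Δ] / (2·8) = (-52 + 788) / 16 = 736 / 16 = 46
(The negative root is discarded since n must be a positive integer.)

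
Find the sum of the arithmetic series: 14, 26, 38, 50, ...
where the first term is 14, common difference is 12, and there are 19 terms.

Sₙ = n/2 × (first + last)
Last term = a + (n-1)d = 14 + (19-1)×12 = 230
S_19 = 19/2 × (14 + 230)
S_19 = 19/2 × 244 = 2318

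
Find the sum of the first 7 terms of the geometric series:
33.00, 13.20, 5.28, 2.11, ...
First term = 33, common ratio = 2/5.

Sₙ = a(1 - rⁿ) / (1 - r)
S_7 = 33(1 - (2/5)^7) / (1 - (2/5))
S_7 = 33(1 - (128/78125)) / (3/5)
S_7 = 857967/15625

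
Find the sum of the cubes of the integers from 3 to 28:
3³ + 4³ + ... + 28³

Use ∑_{k=1}^{n} k³ = [n(n+1)/2]², then subtract the first 2 terms.
∑_{k=1}^{28} k³ = [28×29/2]² = 406² = 164836
∑_{k=1}^{2} k³ = [2×3/2]² = 3² = 9
∑_{k=3}^{28} k³ = 164836 - 9 = 164827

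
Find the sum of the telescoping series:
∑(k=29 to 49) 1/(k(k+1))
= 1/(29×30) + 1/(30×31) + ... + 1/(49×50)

Partial fractions: 1/(k(k+1)) = 1/k - 1/(k+1)
The series telescopes:
= (1/29 - 1/30) + (1/30 - 1/31) + ... + (1/49 - 1/50)
= 1/29 - 1/50
= 21/1450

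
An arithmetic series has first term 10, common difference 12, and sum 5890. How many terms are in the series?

Using S = n/2 × [2a + (n-1)d]
5890 = n/2 × [2(10) + (n-1)(12)]
5890 = n/2 × [20 + 12n - 12]
11780 = n × [8 + 12n]
12n² + (8)n - 11780 = 0
Discriminant: Δ = (8)² - 4(12)(-11780) = 64 + 565440 = 565504
√Δ = 752
n = [-(8) + √Δ] / (2·12) = (-8 + 752) / 24 = 744 / 24 = 31
(The negative root is discarded since n must be a positive integer.)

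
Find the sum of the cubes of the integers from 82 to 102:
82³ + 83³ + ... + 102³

Use ∑_{k=1}^{n} k³ = [n(n+1)/2]², then subtract the first 81 terms.
∑_{k=1}^{102} k³ = [102×103/2]² = 5253² = 27594009
∑_{k=1}^{81} k³ = [81×82/2]² = 3321² = 11029041
∑_{k=82}^{102} k³ = 27594009 - 11029041 = 16564968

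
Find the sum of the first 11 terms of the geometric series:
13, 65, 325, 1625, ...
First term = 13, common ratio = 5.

Sₙ = a(1 - rⁿ) / (1 - r)
S_11 = 13(1 - 5^11) / (1 - 5)
S_11 = 13(1 - 48828125) / (-4)
S_11 = 158691403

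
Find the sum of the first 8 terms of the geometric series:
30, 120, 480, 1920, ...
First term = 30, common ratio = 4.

Sₙ = a(1 - rⁿ) / (1 - r)
S_8 = 30(1 - 4^8) / (1 - 4)
S_8 = 30(1 - 65536) / (-3)
S_8 = 655350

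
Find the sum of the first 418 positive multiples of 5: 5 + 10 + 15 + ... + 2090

Factor out 5: = 5(1 + 2 + ... + 418) = 5 × n(n+1)/2
= 5 × 418×419/2
= 5 × 87571
= 437855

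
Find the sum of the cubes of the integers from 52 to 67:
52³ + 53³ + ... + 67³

Use ∑_{k=1}^{n} k³ = [n(n+1)/2]², then subtract the first 51 terms.
∑_{k=1}^{67} k³ = [67×68/2]² = 2278² = 5189284
∑_{k=1}^{51} k³ = [51×52/2]² = 1326² = 1758276
∑_{k=52}^{67} k³ = 5189284 - 1758276 = 3431008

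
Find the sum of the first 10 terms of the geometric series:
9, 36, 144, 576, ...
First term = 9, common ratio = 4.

Sₙ = a(1 - rⁿ) / (1 - r)
S_10 = 9(1 - 4^10) / (1 - 4)
S_10 = 9(1 - 1048576) / (-3)
S_10 = 3145725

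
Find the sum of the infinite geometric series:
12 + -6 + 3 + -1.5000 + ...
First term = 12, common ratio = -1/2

For |r| < 1, S = a / (1 - r)
S = 12 / (1 - (-1/2))
S = 12 / (3/2)
S = 8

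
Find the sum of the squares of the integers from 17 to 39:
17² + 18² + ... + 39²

Use ∑_{k=1}^{n} k² = n(n+1)(2n+1)/6, then subtract the first 16 terms.
∑_{k=1}^{39} k² = 39×40×79/6 = 20540
∑_{k=1}^{16} k² = 16×17×33/6 = 1496
∑_{k=17}^{39} k² = 20540 - 1496 = 19044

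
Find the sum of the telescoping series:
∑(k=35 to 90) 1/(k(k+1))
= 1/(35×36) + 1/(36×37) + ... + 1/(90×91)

Partial fractions: 1/(k(k+1)) = 1/k - 1/(k+1)
The series telescopes:
= (1/35 - 1/36) + (1/36 - 1/37) + ... + (1/90 - 1/91)
= 1/35 - 1/91
= 8/455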